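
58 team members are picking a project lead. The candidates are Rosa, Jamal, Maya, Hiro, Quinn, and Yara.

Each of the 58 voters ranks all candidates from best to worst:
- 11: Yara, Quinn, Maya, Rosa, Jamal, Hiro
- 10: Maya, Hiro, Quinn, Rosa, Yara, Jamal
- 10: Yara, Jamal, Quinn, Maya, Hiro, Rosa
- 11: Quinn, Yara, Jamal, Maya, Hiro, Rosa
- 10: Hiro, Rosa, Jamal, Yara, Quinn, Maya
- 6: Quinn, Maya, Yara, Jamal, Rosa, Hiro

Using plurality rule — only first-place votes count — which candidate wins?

Yara

First-place votes: Rosa 0, Jamal 0, Maya 10, Hiro 10, Quinn 17, Yara 21.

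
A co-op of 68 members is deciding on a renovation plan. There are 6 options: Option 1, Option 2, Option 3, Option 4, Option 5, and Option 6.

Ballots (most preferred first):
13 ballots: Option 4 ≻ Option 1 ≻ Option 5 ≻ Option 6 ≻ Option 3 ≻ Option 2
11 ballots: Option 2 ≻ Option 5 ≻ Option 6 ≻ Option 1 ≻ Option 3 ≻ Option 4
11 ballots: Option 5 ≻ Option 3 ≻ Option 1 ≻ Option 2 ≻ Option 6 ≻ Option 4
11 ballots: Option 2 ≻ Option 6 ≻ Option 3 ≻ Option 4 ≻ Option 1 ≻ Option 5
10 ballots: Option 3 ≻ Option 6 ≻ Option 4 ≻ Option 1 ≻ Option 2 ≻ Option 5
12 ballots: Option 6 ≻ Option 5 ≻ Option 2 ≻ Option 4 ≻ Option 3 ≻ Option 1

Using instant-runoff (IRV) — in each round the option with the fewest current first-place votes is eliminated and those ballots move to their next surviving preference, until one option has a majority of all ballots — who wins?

Option 6

Round 1: Option 1 0, Option 2 22, Option 3 10, Option 4 13, Option 5 11, Option 6 12. Option 1 eliminated.
Round 2: Option 2 22, Option 3 10, Option 4 13, Option 5 11, Option 6 12. Option 3 eliminated.
Round 3: Option 2 22, Option 4 13, Option 5 11, Option 6 22. Option 5 eliminated.
Round 4: Option 2 33, Option 4 13, Option 6 22. Option 4 eliminated.
Round 5: Option 2 33, Option 6 35. Option 6 has a majority (≥35).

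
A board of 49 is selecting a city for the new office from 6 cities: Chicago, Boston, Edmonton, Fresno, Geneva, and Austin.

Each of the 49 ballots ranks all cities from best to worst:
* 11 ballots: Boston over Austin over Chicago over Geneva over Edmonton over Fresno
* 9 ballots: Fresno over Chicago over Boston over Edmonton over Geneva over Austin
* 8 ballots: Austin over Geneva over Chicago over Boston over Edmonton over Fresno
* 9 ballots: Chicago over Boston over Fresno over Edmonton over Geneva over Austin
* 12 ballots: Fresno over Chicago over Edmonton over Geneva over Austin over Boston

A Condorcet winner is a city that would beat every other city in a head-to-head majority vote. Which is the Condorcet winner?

Chicago vs Boston: 38–11
Chicago vs Edmonton: 49–0
Chicago vs Fresno: 28–21
Chicago vs Geneva: 41–8
Chicago vs Austin: 30–19
Chicago beats every other city.

Chicago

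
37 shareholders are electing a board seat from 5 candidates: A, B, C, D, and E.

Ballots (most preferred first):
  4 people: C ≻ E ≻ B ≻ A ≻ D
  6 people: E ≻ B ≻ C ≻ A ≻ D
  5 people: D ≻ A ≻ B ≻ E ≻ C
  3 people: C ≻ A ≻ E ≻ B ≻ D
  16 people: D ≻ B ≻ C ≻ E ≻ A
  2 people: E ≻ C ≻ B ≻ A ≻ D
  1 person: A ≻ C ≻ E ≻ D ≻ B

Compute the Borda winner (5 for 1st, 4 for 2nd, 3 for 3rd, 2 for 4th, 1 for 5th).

B

A: 4×2 + 6×2 + 5×4 + 3×4 + 16×1 + 2×2 + 1×5 = 77
B: 4×3 + 6×4 + 5×3 + 3×2 + 16×4 + 2×3 + 1×1 = 128
C: 4×5 + 6×3 + 5×1 + 3×5 + 16×3 + 2×4 + 1×4 = 118
D: 4×1 + 6×1 + 5×5 + 3×1 + 16×5 + 2×1 + 1×2 = 122
E: 4×4 + 6×5 + 5×2 + 3×3 + 16×2 + 2×5 + 1×3 = 110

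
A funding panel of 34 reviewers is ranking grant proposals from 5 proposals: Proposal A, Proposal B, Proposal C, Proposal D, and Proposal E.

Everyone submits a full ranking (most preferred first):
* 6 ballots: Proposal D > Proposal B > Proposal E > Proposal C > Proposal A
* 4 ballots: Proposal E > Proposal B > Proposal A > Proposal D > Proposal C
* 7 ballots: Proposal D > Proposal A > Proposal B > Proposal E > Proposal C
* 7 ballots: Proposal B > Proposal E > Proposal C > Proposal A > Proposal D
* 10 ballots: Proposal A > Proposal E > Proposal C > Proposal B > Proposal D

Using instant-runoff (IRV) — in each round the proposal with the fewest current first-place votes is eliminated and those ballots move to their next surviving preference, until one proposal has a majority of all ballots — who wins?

Round 1: Proposal A 10, Proposal B 7, Proposal C 0, Proposal D 13, Proposal E 4. Proposal C eliminated.
Round 2: Proposal A 10, Proposal B 7, Proposal D 13, Proposal E 4. Proposal E eliminated.
Round 3: Proposal A 10, Proposal B 11, Proposal D 13. Proposal A eliminated.
Round 4: Proposal B 21, Proposal D 13. Proposal B has a majority (≥18).

Proposal B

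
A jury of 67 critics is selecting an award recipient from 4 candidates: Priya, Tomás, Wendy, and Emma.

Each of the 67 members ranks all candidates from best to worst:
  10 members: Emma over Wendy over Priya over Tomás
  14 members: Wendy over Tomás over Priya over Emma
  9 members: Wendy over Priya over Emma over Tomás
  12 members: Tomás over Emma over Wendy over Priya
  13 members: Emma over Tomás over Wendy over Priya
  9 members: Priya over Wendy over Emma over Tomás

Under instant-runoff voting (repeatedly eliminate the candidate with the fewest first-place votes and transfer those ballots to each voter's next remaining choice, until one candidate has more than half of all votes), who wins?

Round 1: Priya 9, Tomás 12, Wendy 23, Emma 23. Priya eliminated.
Round 2: Tomás 12, Wendy 32, Emma 23. Tomás eliminated.
Round 3: Wendy 32, Emma 35. Emma has a majority (≥34).

Emma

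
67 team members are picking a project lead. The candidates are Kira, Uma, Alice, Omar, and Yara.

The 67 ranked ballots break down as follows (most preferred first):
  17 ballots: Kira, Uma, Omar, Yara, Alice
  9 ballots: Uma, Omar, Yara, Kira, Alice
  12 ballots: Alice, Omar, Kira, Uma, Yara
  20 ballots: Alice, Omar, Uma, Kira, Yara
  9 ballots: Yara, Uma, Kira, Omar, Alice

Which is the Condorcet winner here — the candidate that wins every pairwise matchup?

Uma

Uma vs Kira: 38–29
Uma vs Alice: 35–32
Uma vs Omar: 35–32
Uma vs Yara: 58–9
Uma beats every other candidate.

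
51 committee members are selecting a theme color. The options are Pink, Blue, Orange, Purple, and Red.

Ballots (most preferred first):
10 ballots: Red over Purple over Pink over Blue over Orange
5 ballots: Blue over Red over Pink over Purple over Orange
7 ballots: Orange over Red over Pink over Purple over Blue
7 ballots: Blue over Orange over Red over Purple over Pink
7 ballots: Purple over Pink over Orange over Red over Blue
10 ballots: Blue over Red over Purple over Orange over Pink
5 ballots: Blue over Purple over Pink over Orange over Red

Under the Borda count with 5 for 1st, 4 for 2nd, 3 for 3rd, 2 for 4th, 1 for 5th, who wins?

Pink: 10×3 + 5×3 + 7×3 + 7×1 + 7×4 + 10×1 + 5×3 = 126
Blue: 10×2 + 5×5 + 7×1 + 7×5 + 7×1 + 10×5 + 5×5 = 169
Orange: 10×1 + 5×1 + 7×5 + 7×4 + 7×3 + 10×2 + 5×2 = 129
Purple: 10×4 + 5×2 + 7×2 + 7×2 + 7×5 + 10×3 + 5×4 = 163
Red: 10×5 + 5×4 + 7×4 + 7×3 + 7×2 + 10×4 + 5×1 = 178

Red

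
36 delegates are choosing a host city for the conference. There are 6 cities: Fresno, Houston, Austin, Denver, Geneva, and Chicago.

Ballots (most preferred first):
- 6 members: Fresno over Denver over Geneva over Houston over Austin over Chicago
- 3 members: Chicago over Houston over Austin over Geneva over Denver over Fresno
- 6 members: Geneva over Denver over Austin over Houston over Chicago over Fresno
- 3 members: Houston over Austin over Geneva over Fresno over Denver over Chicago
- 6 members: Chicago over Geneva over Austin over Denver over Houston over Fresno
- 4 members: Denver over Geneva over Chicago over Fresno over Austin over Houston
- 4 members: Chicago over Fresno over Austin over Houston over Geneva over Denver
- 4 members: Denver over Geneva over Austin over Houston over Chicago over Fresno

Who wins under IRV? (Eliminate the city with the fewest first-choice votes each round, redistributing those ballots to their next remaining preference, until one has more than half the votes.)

Denver

Round 1: Fresno 6, Houston 3, Austin 0, Denver 8, Geneva 6, Chicago 13. Austin eliminated.
Round 2: Fresno 6, Houston 3, Denver 8, Geneva 6, Chicago 13. Houston eliminated.
Round 3: Fresno 6, Denver 8, Geneva 9, Chicago 13. Fresno eliminated.
Round 4: Denver 14, Geneva 9, Chicago 13. Geneva eliminated.
Round 5: Denver 23, Chicago 13. Denver has a majority (≥19).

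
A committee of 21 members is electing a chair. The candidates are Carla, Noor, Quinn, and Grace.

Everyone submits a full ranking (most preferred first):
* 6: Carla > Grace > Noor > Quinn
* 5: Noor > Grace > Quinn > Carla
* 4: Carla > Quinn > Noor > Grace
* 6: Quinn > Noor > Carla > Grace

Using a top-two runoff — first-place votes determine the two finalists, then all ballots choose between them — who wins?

Round 1 first-place votes: Carla 10, Noor 5, Quinn 6, Grace 0. Carla and Quinn advance.
Runoff: Carla is ranked above Quinn on 10 ballots, Quinn above Carla on 11.

Quinn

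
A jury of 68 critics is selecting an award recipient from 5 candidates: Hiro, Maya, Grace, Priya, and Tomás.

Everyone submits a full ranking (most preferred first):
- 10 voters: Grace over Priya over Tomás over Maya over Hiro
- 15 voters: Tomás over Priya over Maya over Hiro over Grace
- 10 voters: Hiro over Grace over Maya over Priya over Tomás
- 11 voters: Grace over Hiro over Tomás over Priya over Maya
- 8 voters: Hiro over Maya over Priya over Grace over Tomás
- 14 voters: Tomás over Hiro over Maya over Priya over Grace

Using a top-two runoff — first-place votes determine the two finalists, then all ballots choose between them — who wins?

Round 1 first-place votes: Hiro 18, Maya 0, Grace 21, Priya 0, Tomás 29. Tomás and Grace advance.
Runoff: Tomás is ranked above Grace on 29 ballots, Grace above Tomás on 39.

Grace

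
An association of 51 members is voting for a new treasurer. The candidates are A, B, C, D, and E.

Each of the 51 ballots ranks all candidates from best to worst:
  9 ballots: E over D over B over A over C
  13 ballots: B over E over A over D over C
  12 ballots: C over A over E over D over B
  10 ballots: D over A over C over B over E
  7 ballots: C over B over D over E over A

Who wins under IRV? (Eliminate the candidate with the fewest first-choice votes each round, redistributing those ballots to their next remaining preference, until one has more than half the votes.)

D

Round 1: A 0, B 13, C 19, D 10, E 9. A eliminated.
Round 2: B 13, C 19, D 10, E 9. E eliminated.
Round 3: B 13, C 19, D 19. B eliminated.
Round 4: C 19, D 32. D has a majority (≥26).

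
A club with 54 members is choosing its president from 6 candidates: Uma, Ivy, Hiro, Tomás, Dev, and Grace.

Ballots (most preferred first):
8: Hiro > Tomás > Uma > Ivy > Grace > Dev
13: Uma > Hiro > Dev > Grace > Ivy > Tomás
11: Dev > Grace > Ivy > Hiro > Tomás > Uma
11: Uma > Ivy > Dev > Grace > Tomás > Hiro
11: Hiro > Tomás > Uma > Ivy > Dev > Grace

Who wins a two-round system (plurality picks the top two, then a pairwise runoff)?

Hiro

Round 1 first-place votes: Uma 24, Ivy 0, Hiro 19, Tomás 0, Dev 11, Grace 0. Uma and Hiro advance.
Runoff: Uma is ranked above Hiro on 24 ballots, Hiro above Uma on 30.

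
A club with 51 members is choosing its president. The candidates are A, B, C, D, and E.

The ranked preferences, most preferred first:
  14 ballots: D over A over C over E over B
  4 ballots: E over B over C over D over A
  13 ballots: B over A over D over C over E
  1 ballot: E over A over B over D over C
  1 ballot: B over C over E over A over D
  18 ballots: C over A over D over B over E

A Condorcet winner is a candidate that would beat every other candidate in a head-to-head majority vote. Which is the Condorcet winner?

A

A vs B: 33–18
A vs C: 28–23
A vs D: 33–18
A vs E: 45–6
A beats every other candidate.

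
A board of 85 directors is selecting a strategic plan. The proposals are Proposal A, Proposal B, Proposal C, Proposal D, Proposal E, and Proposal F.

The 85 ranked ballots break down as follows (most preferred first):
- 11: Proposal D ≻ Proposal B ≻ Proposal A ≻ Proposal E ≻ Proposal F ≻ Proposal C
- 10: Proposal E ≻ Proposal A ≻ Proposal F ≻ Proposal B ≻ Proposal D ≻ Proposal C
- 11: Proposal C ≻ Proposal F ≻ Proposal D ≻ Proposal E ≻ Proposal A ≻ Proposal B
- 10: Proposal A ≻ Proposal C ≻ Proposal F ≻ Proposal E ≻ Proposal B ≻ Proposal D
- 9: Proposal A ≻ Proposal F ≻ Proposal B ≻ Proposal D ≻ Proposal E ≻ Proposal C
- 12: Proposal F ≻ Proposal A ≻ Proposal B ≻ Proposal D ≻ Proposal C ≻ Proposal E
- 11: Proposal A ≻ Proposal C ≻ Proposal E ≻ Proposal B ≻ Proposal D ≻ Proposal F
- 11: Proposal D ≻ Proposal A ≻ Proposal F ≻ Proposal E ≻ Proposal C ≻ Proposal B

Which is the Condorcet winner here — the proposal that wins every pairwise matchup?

Proposal A

Proposal A vs Proposal B: 74–11
Proposal A vs Proposal C: 74–11
Proposal A vs Proposal D: 52–33
Proposal A vs Proposal E: 64–21
Proposal A vs Proposal F: 62–23
Proposal A beats every other proposal.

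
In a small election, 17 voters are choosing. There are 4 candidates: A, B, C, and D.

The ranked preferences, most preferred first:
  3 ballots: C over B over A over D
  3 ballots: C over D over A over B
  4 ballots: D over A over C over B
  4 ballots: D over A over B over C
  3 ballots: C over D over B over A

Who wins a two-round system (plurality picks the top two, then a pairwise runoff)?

Round 1 first-place votes: A 0, B 0, C 9, D 8. C and D advance.
Runoff: C is ranked above D on 9 ballots, D above C on 8.

C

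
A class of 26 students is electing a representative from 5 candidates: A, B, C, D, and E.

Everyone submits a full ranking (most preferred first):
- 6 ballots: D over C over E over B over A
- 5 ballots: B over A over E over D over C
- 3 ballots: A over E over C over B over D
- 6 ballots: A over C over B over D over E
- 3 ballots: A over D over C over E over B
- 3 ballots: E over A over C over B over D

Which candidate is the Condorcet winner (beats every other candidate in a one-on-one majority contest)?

A vs B: 15–11
A vs C: 20–6
A vs D: 20–6
A vs E: 17–9
A beats every other candidate.

A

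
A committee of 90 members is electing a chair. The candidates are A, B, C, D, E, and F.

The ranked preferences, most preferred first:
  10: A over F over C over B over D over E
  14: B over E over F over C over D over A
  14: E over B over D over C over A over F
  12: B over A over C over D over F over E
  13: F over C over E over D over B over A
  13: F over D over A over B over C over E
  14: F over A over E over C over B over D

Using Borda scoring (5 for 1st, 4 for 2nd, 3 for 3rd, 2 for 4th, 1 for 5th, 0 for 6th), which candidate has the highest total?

F

A: 10×5 + 14×0 + 14×1 + 12×4 + 13×0 + 13×3 + 14×4 = 207
B: 10×2 + 14×5 + 14×4 + 12×5 + 13×1 + 13×2 + 14×1 = 259
C: 10×3 + 14×2 + 14×2 + 12×3 + 13×4 + 13×1 + 14×2 = 215
D: 10×1 + 14×1 + 14×3 + 12×2 + 13×2 + 13×4 + 14×0 = 168
E: 10×0 + 14×4 + 14×5 + 12×0 + 13×3 + 13×0 + 14×3 = 207
F: 10×4 + 14×3 + 14×0 + 12×1 + 13×5 + 13×5 + 14×5 = 294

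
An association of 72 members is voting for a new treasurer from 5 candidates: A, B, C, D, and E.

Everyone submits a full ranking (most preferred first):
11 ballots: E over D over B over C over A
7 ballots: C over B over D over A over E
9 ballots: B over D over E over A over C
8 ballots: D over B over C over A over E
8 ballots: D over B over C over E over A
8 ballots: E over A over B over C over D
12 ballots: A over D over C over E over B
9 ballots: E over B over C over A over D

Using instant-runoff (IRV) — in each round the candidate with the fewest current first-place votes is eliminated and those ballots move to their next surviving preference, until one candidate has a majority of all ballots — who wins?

D

Round 1: A 12, B 9, C 7, D 16, E 28. C eliminated.
Round 2: A 12, B 16, D 16, E 28. A eliminated.
Round 3: B 16, D 28, E 28. B eliminated.
Round 4: D 44, E 28. D has a majority (≥37).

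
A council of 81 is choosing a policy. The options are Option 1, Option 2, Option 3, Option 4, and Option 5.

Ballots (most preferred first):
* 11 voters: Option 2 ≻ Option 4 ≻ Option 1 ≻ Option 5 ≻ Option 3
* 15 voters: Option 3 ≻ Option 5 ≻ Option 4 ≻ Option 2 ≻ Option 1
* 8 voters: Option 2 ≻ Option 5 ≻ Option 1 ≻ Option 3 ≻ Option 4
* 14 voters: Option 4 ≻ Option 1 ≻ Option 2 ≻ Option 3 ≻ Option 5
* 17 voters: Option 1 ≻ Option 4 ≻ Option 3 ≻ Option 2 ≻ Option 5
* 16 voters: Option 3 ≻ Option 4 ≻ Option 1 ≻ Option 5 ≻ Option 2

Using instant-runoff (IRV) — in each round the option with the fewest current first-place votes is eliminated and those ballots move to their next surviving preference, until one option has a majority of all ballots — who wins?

Option 1

Round 1: Option 1 17, Option 2 19, Option 3 31, Option 4 14, Option 5 0. Option 5 eliminated.
Round 2: Option 1 17, Option 2 19, Option 3 31, Option 4 14. Option 4 eliminated.
Round 3: Option 1 31, Option 2 19, Option 3 31. Option 2 eliminated.
Round 4: Option 1 50, Option 3 31. Option 1 has a majority (≥41).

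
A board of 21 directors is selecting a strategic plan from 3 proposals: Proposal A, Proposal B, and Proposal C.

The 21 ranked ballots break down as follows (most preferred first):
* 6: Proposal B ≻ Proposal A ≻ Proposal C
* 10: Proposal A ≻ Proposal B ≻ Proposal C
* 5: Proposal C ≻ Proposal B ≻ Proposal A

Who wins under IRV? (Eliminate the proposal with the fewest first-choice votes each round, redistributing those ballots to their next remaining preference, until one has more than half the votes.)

Round 1: Proposal A 10, Proposal B 6, Proposal C 5. Proposal C eliminated.
Round 2: Proposal A 10, Proposal B 11. Proposal B has a majority (≥11).

Proposal B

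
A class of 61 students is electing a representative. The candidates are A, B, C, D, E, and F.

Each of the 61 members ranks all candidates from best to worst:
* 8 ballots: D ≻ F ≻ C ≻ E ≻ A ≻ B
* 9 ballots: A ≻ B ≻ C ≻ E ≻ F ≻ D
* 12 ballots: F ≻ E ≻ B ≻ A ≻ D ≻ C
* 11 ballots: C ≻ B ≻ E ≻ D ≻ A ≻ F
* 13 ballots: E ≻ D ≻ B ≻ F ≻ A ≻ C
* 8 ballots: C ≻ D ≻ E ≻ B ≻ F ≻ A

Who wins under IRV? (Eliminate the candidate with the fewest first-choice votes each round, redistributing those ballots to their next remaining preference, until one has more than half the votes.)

Round 1: A 9, B 0, C 19, D 8, E 13, F 12. B eliminated.
Round 2: A 9, C 19, D 8, E 13, F 12. D eliminated.
Round 3: A 9, C 19, E 13, F 20. A eliminated.
Round 4: C 28, E 13, F 20. E eliminated.
Round 5: C 28, F 33. F has a majority (≥31).

F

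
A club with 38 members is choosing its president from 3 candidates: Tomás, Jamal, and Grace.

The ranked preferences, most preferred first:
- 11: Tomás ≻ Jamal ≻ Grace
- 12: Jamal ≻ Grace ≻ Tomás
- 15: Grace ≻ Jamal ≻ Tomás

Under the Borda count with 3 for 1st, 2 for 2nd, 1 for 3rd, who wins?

Tomás: 11×3 + 12×1 + 15×1 = 60
Jamal: 11×2 + 12×3 + 15×2 = 88
Grace: 11×1 + 12×2 + 15×3 = 80

Jamal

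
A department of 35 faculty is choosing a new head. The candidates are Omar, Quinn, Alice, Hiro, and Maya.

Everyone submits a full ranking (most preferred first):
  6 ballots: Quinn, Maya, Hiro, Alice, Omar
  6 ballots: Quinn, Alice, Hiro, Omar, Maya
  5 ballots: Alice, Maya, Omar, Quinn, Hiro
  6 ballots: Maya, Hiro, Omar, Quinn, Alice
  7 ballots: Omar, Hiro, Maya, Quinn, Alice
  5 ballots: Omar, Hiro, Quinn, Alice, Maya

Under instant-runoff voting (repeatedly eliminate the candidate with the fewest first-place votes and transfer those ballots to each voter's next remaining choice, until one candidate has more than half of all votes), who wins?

Round 1: Omar 12, Quinn 12, Alice 5, Hiro 0, Maya 6. Hiro eliminated.
Round 2: Omar 12, Quinn 12, Alice 5, Maya 6. Alice eliminated.
Round 3: Omar 12, Quinn 12, Maya 11. Maya eliminated.
Round 4: Omar 23, Quinn 12. Omar has a majority (≥18).

Omar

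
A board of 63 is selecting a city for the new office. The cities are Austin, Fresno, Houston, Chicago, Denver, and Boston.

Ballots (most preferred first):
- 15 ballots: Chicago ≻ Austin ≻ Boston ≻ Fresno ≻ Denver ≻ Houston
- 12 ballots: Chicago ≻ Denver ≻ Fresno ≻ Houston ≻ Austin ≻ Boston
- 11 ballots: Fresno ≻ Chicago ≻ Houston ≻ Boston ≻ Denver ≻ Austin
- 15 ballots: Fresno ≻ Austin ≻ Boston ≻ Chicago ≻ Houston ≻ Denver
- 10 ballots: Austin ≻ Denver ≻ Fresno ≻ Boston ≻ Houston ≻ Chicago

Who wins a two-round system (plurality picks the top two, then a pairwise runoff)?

Fresno

Round 1 first-place votes: Austin 10, Fresno 26, Houston 0, Chicago 27, Denver 0, Boston 0. Chicago and Fresno advance.
Runoff: Chicago is ranked above Fresno on 27 ballots, Fresno above Chicago on 36.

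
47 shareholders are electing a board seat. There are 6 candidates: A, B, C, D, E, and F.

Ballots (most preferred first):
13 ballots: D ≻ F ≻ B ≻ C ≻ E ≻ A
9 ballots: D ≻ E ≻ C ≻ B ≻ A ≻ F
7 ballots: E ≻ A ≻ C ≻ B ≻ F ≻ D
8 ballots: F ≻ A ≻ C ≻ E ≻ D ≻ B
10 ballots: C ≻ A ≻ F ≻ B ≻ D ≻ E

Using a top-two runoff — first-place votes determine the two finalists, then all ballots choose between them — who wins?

Round 1 first-place votes: A 0, B 0, C 10, D 22, E 7, F 8. D and C advance.
Runoff: D is ranked above C on 22 ballots, C above D on 25.

C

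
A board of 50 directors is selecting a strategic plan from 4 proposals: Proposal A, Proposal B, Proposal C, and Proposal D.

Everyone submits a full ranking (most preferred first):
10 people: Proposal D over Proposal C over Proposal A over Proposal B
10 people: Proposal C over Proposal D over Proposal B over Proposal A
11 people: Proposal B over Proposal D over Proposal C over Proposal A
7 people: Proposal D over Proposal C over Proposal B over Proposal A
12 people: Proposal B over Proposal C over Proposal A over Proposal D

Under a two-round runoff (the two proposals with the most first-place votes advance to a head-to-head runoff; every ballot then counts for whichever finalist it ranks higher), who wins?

Proposal D

Round 1 first-place votes: Proposal A 0, Proposal B 23, Proposal C 10, Proposal D 17. Proposal B and Proposal D advance.
Runoff: Proposal B is ranked above Proposal D on 23 ballots, Proposal D above Proposal B on 27.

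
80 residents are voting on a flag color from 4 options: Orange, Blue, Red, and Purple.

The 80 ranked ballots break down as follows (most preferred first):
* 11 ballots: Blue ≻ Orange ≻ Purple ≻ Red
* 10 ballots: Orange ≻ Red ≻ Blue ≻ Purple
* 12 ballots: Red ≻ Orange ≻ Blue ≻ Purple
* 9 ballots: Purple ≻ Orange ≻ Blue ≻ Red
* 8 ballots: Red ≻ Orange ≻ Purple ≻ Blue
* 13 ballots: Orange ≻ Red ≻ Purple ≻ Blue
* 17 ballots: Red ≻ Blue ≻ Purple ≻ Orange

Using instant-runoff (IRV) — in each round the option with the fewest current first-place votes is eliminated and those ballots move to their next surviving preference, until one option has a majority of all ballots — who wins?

Round 1: Orange 23, Blue 11, Red 37, Purple 9. Purple eliminated.
Round 2: Orange 32, Blue 11, Red 37. Blue eliminated.
Round 3: Orange 43, Red 37. Orange has a majority (≥41).

Orange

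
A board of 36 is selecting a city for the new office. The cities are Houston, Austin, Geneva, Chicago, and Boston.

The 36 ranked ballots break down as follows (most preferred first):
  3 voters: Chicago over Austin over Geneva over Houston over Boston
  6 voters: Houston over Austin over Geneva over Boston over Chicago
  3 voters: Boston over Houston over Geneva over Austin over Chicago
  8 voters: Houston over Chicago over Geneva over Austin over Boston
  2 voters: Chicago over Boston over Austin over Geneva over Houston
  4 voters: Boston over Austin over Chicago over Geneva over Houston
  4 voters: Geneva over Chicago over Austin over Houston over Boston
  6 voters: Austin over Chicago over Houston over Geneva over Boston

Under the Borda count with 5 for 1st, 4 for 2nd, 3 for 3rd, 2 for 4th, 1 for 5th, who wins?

Houston: 3×2 + 6×5 + 3×4 + 8×5 + 2×1 + 4×1 + 4×2 + 6×3 = 120
Austin: 3×4 + 6×4 + 3×2 + 8×2 + 2×3 + 4×4 + 4×3 + 6×5 = 122
Geneva: 3×3 + 6×3 + 3×3 + 8×3 + 2×2 + 4×2 + 4×5 + 6×2 = 104
Chicago: 3×5 + 6×1 + 3×1 + 8×4 + 2×5 + 4×3 + 4×4 + 6×4 = 118
Boston: 3×1 + 6×2 + 3×5 + 8×1 + 2×4 + 4×5 + 4×1 + 6×1 = 76

Austin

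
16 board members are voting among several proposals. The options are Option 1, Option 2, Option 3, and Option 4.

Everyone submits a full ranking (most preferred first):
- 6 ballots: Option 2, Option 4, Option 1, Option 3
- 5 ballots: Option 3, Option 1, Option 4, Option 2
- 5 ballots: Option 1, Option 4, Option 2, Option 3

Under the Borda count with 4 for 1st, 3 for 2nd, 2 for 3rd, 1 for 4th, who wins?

Option 1: 6×2 + 5×3 + 5×4 = 47
Option 2: 6×4 + 5×1 + 5×2 = 39
Option 3: 6×1 + 5×4 + 5×1 = 31
Option 4: 6×3 + 5×2 + 5×3 = 43

Option 1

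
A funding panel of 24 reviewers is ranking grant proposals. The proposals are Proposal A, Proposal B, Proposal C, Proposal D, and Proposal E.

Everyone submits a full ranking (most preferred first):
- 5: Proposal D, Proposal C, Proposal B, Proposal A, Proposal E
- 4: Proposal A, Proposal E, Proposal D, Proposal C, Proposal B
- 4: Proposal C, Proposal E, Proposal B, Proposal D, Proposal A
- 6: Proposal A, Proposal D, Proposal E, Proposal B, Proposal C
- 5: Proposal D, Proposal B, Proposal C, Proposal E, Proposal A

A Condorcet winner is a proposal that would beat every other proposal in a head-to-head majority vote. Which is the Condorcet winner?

Proposal D vs Proposal A: 14–10
Proposal D vs Proposal B: 20–4
Proposal D vs Proposal C: 20–4
Proposal D vs Proposal E: 16–8
Proposal D beats every other proposal.

Proposal D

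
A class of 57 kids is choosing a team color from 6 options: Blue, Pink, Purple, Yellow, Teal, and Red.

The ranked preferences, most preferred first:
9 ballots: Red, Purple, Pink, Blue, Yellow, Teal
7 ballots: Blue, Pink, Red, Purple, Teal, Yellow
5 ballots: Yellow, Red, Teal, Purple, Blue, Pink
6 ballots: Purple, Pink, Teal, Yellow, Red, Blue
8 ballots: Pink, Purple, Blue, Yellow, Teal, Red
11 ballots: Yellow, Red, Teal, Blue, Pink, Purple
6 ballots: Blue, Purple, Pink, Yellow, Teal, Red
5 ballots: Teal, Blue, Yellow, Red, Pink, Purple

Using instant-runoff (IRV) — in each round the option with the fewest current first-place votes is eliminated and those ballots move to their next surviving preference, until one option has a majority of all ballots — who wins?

Blue

Round 1: Blue 13, Pink 8, Purple 6, Yellow 16, Teal 5, Red 9. Teal eliminated.
Round 2: Blue 18, Pink 8, Purple 6, Yellow 16, Red 9. Purple eliminated.
Round 3: Blue 18, Pink 14, Yellow 16, Red 9. Red eliminated.
Round 4: Blue 18, Pink 23, Yellow 16. Yellow eliminated.
Round 5: Blue 34, Pink 23. Blue has a majority (≥29).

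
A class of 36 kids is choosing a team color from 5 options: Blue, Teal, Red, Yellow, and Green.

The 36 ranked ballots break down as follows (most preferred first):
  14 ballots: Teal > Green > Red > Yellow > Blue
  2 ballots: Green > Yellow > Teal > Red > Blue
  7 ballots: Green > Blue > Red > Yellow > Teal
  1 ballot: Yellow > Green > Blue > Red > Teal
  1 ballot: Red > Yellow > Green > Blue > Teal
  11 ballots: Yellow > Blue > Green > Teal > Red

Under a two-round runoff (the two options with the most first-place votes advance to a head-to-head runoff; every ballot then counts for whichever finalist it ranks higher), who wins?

Yellow

Round 1 first-place votes: Blue 0, Teal 14, Red 1, Yellow 12, Green 9. Teal and Yellow advance.
Runoff: Teal is ranked above Yellow on 14 ballots, Yellow above Teal on 22.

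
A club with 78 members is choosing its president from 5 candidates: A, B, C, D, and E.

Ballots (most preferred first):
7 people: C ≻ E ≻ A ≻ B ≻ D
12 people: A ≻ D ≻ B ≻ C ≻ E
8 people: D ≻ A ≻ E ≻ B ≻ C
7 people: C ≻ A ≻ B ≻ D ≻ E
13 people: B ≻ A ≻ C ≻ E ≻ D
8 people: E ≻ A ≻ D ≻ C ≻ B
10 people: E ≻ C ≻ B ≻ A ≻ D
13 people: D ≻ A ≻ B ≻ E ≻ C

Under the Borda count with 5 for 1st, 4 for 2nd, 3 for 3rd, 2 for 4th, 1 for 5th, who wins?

A: 7×3 + 12×5 + 8×4 + 7×4 + 13×4 + 8×4 + 10×2 + 13×4 = 297
B: 7×2 + 12×3 + 8×2 + 7×3 + 13×5 + 8×1 + 10×3 + 13×3 = 229
C: 7×5 + 12×2 + 8×1 + 7×5 + 13×3 + 8×2 + 10×4 + 13×1 = 210
D: 7×1 + 12×4 + 8×5 + 7×2 + 13×1 + 8×3 + 10×1 + 13×5 = 221
E: 7×4 + 12×1 + 8×3 + 7×1 + 13×2 + 8×5 + 10×5 + 13×2 = 213

A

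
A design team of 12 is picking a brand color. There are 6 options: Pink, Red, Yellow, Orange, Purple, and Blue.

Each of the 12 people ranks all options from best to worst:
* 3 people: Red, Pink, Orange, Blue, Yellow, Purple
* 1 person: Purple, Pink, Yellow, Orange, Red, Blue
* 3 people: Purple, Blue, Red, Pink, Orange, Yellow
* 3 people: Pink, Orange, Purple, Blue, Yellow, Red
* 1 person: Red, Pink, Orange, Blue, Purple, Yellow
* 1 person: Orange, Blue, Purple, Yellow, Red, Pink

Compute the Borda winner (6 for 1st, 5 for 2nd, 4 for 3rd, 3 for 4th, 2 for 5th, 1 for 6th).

Pink: 3×5 + 1×5 + 3×3 + 3×6 + 1×5 + 1×1 = 53
Red: 3×6 + 1×2 + 3×4 + 3×1 + 1×6 + 1×2 = 43
Yellow: 3×2 + 1×4 + 3×1 + 3×2 + 1×1 + 1×3 = 23
Orange: 3×4 + 1×3 + 3×2 + 3×5 + 1×4 + 1×6 = 46
Purple: 3×1 + 1×6 + 3×6 + 3×4 + 1×2 + 1×4 = 45
Blue: 3×3 + 1×1 + 3×5 + 3×3 + 1×3 + 1×5 = 42

Pink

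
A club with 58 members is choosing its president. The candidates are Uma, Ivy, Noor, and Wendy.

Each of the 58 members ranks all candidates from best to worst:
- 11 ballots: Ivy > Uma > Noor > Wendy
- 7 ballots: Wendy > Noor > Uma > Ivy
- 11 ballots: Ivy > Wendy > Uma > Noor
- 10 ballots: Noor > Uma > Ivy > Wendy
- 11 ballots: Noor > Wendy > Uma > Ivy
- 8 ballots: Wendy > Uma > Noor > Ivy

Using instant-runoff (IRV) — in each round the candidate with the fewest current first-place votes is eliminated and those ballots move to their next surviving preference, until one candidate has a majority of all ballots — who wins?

Noor

Round 1: Uma 0, Ivy 22, Noor 21, Wendy 15. Uma eliminated.
Round 2: Ivy 22, Noor 21, Wendy 15. Wendy eliminated.
Round 3: Ivy 22, Noor 36. Noor has a majority (≥30).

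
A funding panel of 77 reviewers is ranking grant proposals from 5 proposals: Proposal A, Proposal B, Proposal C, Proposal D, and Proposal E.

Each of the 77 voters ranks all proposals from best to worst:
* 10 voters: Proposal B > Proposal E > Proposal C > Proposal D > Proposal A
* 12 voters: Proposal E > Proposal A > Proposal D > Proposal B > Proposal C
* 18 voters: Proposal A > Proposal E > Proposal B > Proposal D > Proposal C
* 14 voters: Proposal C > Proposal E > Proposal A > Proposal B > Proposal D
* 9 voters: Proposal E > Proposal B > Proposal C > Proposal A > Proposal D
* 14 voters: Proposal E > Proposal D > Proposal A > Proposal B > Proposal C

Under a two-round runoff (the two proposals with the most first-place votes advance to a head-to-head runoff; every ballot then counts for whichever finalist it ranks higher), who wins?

Proposal E

Round 1 first-place votes: Proposal A 18, Proposal B 10, Proposal C 14, Proposal D 0, Proposal E 35. Proposal E and Proposal A advance.
Runoff: Proposal E is ranked above Proposal A on 59 ballots, Proposal A above Proposal E on 18.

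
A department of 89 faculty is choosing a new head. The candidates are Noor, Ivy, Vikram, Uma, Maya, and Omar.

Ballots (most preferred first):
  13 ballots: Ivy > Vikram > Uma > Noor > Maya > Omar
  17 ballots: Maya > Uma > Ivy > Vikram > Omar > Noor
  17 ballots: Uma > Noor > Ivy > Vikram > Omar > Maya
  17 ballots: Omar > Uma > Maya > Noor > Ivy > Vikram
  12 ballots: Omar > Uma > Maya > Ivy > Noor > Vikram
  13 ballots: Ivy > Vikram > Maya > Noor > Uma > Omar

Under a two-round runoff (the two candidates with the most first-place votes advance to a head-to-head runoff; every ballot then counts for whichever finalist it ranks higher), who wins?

Ivy

Round 1 first-place votes: Noor 0, Ivy 26, Vikram 0, Uma 17, Maya 17, Omar 29. Omar and Ivy advance.
Runoff: Omar is ranked above Ivy on 29 ballots, Ivy above Omar on 60.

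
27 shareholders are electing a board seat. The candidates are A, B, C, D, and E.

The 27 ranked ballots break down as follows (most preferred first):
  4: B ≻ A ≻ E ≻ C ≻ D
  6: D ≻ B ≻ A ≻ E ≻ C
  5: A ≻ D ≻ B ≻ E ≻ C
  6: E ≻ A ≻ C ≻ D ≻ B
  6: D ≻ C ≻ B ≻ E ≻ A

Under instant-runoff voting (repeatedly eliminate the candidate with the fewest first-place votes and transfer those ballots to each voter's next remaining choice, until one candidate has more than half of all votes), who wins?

Round 1: A 5, B 4, C 0, D 12, E 6. C eliminated.
Round 2: A 5, B 4, D 12, E 6. B eliminated.
Round 3: A 9, D 12, E 6. E eliminated.
Round 4: A 15, D 12. A has a majority (≥14).

A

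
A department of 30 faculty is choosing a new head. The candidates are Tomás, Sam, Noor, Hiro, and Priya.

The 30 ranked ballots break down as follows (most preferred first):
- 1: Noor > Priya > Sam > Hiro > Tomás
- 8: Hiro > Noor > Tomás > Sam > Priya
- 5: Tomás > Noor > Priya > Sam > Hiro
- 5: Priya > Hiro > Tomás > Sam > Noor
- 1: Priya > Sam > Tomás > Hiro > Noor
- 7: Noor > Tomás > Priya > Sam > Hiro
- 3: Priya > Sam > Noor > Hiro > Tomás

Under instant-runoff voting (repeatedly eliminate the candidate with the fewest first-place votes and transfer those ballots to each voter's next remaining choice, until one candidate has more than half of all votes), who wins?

Noor

Round 1: Tomás 5, Sam 0, Noor 8, Hiro 8, Priya 9. Sam eliminated.
Round 2: Tomás 5, Noor 8, Hiro 8, Priya 9. Tomás eliminated.
Round 3: Noor 13, Hiro 8, Priya 9. Hiro eliminated.
Round 4: Noor 21, Priya 9. Noor has a majority (≥16).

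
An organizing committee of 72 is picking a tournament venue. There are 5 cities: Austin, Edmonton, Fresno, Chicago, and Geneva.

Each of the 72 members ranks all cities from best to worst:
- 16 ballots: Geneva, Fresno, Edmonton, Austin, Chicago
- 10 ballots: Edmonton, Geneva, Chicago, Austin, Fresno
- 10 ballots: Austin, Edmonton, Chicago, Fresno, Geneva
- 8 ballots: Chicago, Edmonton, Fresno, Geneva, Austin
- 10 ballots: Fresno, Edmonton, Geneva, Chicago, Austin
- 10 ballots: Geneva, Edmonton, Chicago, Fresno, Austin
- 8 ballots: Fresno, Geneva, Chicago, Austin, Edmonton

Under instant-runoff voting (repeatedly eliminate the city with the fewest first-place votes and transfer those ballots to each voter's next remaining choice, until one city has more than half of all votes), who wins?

Round 1: Austin 10, Edmonton 10, Fresno 18, Chicago 8, Geneva 26. Chicago eliminated.
Round 2: Austin 10, Edmonton 18, Fresno 18, Geneva 26. Austin eliminated.
Round 3: Edmonton 28, Fresno 18, Geneva 26. Fresno eliminated.
Round 4: Edmonton 38, Geneva 34. Edmonton has a majority (≥37).

Edmonton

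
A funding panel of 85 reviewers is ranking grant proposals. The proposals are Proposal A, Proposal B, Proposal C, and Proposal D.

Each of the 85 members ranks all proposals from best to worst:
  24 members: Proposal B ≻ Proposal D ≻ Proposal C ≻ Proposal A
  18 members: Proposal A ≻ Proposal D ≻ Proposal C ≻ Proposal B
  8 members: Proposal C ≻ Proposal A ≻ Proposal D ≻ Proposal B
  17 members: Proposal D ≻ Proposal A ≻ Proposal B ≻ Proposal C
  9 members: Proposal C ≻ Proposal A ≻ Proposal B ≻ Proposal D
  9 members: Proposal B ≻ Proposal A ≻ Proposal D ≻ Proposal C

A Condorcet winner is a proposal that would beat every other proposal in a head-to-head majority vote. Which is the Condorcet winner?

Proposal A

Proposal A vs Proposal B: 52–33
Proposal A vs Proposal C: 44–41
Proposal A vs Proposal D: 44–41
Proposal A beats every other proposal.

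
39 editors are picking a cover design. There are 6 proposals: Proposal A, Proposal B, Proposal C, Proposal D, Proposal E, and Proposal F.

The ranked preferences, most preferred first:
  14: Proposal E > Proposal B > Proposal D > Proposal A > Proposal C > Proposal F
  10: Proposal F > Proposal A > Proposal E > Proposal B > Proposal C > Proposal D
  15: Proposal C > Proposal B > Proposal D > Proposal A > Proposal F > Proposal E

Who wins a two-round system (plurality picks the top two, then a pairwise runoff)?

Proposal E

Round 1 first-place votes: Proposal A 0, Proposal B 0, Proposal C 15, Proposal D 0, Proposal E 14, Proposal F 10. Proposal C and Proposal E advance.
Runoff: Proposal C is ranked above Proposal E on 15 ballots, Proposal E above Proposal C on 24.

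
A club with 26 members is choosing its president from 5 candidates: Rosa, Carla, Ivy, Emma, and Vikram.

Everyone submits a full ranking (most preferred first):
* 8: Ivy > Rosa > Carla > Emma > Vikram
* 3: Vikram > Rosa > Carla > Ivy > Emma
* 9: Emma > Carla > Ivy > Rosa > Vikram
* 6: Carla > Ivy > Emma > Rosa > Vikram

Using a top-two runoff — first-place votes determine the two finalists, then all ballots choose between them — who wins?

Ivy

Round 1 first-place votes: Rosa 0, Carla 6, Ivy 8, Emma 9, Vikram 3. Emma and Ivy advance.
Runoff: Emma is ranked above Ivy on 9 ballots, Ivy above Emma on 17.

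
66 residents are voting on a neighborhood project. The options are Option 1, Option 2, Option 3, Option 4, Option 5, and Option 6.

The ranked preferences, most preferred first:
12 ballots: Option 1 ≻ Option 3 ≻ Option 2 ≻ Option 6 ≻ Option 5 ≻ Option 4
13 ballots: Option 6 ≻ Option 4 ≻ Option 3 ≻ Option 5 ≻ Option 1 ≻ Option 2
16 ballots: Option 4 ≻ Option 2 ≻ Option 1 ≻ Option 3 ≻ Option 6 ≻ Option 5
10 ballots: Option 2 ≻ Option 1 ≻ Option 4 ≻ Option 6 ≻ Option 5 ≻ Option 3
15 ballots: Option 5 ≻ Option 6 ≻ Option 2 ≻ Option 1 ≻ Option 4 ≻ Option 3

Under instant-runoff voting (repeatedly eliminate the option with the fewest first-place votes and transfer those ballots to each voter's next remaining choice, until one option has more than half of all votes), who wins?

Option 1

Round 1: Option 1 12, Option 2 10, Option 3 0, Option 4 16, Option 5 15, Option 6 13. Option 3 eliminated.
Round 2: Option 1 12, Option 2 10, Option 4 16, Option 5 15, Option 6 13. Option 2 eliminated.
Round 3: Option 1 22, Option 4 16, Option 5 15, Option 6 13. Option 6 eliminated.
Round 4: Option 1 22, Option 4 29, Option 5 15. Option 5 eliminated.
Round 5: Option 1 37, Option 4 29. Option 1 has a majority (≥34).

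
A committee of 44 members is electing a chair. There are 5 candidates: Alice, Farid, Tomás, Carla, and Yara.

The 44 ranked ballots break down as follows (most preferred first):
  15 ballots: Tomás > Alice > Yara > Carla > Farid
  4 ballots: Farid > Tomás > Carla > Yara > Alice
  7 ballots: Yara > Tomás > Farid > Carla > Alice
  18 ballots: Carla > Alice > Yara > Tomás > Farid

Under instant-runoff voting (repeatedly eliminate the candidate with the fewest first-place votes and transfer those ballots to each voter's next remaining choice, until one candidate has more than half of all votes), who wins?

Round 1: Alice 0, Farid 4, Tomás 15, Carla 18, Yara 7. Alice eliminated.
Round 2: Farid 4, Tomás 15, Carla 18, Yara 7. Farid eliminated.
Round 3: Tomás 19, Carla 18, Yara 7. Yara eliminated.
Round 4: Tomás 26, Carla 18. Tomás has a majority (≥23).

Tomás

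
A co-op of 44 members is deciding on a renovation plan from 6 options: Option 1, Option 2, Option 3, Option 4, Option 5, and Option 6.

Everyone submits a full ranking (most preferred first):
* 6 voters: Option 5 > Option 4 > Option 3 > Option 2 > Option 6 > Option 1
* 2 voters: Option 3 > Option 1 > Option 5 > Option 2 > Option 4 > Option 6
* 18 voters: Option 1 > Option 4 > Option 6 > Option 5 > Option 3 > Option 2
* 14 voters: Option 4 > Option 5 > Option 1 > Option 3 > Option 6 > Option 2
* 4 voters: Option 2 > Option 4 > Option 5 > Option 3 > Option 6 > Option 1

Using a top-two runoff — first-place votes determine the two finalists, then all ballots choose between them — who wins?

Round 1 first-place votes: Option 1 18, Option 2 4, Option 3 2, Option 4 14, Option 5 6, Option 6 0. Option 1 and Option 4 advance.
Runoff: Option 1 is ranked above Option 4 on 20 ballots, Option 4 above Option 1 on 24.

Option 4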